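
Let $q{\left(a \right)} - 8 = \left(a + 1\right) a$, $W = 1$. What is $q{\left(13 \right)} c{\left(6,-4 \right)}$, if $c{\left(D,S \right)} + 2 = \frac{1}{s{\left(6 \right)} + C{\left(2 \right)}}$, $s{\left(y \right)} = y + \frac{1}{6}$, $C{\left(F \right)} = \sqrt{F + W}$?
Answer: $- \frac{437000}{1261} - \frac{6840 \sqrt{3}}{1261} \approx -355.95$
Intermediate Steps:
$C{\left(F \right)} = \sqrt{1 + F}$ ($C{\left(F \right)} = \sqrt{F + 1} = \sqrt{1 + F}$)
$s{\left(y \right)} = \frac{1}{6} + y$ ($s{\left(y \right)} = y + \frac{1}{6} = \frac{1}{6} + y$)
$c{\left(D,S \right)} = -2 + \frac{1}{\frac{37}{6} + \sqrt{3}}$ ($c{\left(D,S \right)} = -2 + \frac{1}{\left(\frac{1}{6} + 6\right) + \sqrt{1 + 2}} = -2 + \frac{1}{\frac{37}{6} + \sqrt{3}}$)
$q{\left(a \right)} = 8 + a \left(1 + a\right)$ ($q{\left(a \right)} = 8 + \left(a + 1\right) a = 8 + \left(1 + a\right) a = 8 + a \left(1 + a\right)$)
$q{\left(13 \right)} c{\left(6,-4 \right)} = \left(8 + 13 + 13^{2}\right) \left(- \frac{2300}{1261} - \frac{36 \sqrt{3}}{1261}\right) = \left(8 + 13 + 169\right) \left(- \frac{2300}{1261} - \frac{36 \sqrt{3}}{1261}\right) = 190 \left(- \frac{2300}{1261} - \frac{36 \sqrt{3}}{1261}\right) = - \frac{437000}{1261} - \frac{6840 \sqrt{3}}{1261}$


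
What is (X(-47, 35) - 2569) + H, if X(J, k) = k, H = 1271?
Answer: -1263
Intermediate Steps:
(X(-47, 35) - 2569) + H = (35 - 2569) + 1271 = -2534 + 1271 = -1263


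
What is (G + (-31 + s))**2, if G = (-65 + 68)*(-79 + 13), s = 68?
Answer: 25921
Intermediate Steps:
G = -198 (G = 3*(-66) = -198)
(G + (-31 + s))**2 = (-198 + (-31 + 68))**2 = (-198 + 37)**2 = (-161)**2 = 25921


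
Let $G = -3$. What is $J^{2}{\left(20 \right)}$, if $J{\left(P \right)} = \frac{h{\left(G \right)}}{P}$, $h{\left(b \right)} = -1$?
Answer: $\frac{1}{400} \approx 0.0025$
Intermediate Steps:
$J{\left(P \right)} = - \frac{1}{P}$
$J^{2}{\left(20 \right)} = \left(- \frac{1}{20}\right)^{2} = \frac{1}{400}$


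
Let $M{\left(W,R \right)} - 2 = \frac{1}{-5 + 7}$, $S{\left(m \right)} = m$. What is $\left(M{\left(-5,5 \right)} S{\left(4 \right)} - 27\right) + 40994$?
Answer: $40977$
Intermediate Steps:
$M{\left(W,R \right)} = \frac{5}{2}$ ($M{\left(W,R \right)} = 2 + \frac{1}{-5 + 7} = 2 + \frac{1}{2} = \frac{5}{2}$)
$\left(M{\left(-5,5 \right)} S{\left(4 \right)} - 27\right) + 40994 = \left(\frac{5}{2} \cdot 4 - 27\right) + 40994 = \left(10 - 27\right) + 40994 = -17 + 40994 = 40977$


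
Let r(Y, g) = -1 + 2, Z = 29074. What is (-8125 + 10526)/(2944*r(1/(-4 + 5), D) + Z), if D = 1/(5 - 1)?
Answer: 343/4574 ≈ 0.074989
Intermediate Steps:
D = ¼ (D = 1/4 = ¼ ≈ 0.25000)
r(Y, g) = 1
(-8125 + 10526)/(2944*r(1/(-4 + 5), D) + Z) = (-8125 + 10526)/(2944*1 + 29074) = 2401/(2944 + 29074) = 2401/32018 = 2401*(1/32018) = 343/4574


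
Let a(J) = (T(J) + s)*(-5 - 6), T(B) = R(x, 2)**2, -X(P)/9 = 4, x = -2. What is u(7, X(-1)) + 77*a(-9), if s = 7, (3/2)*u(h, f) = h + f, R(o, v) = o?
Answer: -28009/3 ≈ -9336.3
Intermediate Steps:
X(P) = -36 (X(P) = -9*4 = -36)
u(h, f) = 2*f/3 + 2*h/3 (u(h, f) = 2*(h + f)/3 = 2*(f + h)/3 = 2*f/3 + 2*h/3)
T(B) = 4 (T(B) = (-2)**2 = 4)
a(J) = -121 (a(J) = (4 + 7)*(-5 - 6) = 11*(-11) = -121)
u(7, X(-1)) + 77*a(-9) = ((2/3)*(-36) + (2/3)*7) + 77*(-121) = (-24 + 14/3) - 9317 = -58/3 - 9317 = -28009/3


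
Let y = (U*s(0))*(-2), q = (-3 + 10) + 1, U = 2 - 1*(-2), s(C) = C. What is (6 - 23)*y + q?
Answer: 8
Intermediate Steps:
U = 4 (U = 2 + 2 = 4)
q = 8 (q = 7 + 1 = 8)
y = 0 (y = (4*0)*(-2) = 0*(-2) = 0)
(6 - 23)*y + q = (6 - 23)*0 + 8 = -17*0 + 8 = 0 + 8 = 8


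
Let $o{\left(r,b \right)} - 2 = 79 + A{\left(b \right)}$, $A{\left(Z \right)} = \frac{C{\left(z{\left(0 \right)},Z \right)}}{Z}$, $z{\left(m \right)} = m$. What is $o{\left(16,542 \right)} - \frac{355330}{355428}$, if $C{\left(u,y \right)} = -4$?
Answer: $\frac{3852497371}{48160494} \approx 79.993$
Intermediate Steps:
$A{\left(Z \right)} = - \frac{4}{Z}$
$o{\left(r,b \right)} = 81 - \frac{4}{b}$ ($o{\left(r,b \right)} = 2 + \left(79 - \frac{4}{b}\right) = 81 - \frac{4}{b}$)
$o{\left(16,542 \right)} - \frac{355330}{355428} = \left(81 - \frac{4}{542}\right) - \frac{355330}{355428} = \left(81 - \frac{2}{271}\right) - \frac{177665}{177714} = \frac{21949}{271} - \frac{177665}{177714} = \frac{3852497371}{48160494}$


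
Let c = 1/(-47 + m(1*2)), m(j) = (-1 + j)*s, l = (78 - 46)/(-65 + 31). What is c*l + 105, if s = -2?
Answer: 87481/833 ≈ 105.02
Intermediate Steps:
l = -16/17 (l = 32/(-34) = 32*(-1/34) = -16/17 ≈ -0.94118)
m(j) = 2 - 2*j (m(j) = (-1 + j)*(-2) = 2 - 2*j)
c = -1/49 (c = 1/(-47 + (2 - 2*2)) = 1/(-47 + (2 - 4)) = 1/(-47 - 2) = 1/(-49) = -1/49 ≈ -0.020408)
c*l + 105 = -1/49*(-16/17) + 105 = 16/833 + 105 = 87481/833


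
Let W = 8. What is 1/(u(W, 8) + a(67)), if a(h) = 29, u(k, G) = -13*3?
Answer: -⅒ ≈ -0.10000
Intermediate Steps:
u(k, G) = -39
1/(u(W, 8) + a(67)) = 1/(-39 + 29) = 1/(-10) = -⅒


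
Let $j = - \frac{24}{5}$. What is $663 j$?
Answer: $- \frac{15912}{5} \approx -3182.4$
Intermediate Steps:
$j = - \frac{24}{5}$ ($j = \left(-24\right) \frac{1}{5} = - \frac{24}{5} \approx -4.8$)
$663 j = 663 \left(- \frac{24}{5}\right) = - \frac{15912}{5}$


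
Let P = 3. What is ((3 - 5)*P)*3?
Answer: -18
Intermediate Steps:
((3 - 5)*P)*3 = ((3 - 5)*3)*3 = -2*3*3 = -6*3 = -18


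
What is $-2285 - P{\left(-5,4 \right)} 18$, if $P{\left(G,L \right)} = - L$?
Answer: $-2213$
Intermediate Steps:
$-2285 - P{\left(-5,4 \right)} 18 = -2285 - \left(-1\right) 4 \cdot 18 = -2285 - \left(-4\right) 18 = -2285 - -72 = -2285 + 72 = -2213$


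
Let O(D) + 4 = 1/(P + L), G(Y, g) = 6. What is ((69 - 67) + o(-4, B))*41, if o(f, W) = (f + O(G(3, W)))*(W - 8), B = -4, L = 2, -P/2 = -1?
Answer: 3895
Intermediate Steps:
P = 2 (P = -2*(-1) = 2)
O(D) = -15/4 (O(D) = -4 + 1/(2 + 2) = -4 + 1/4 = -4 + ¼ = -15/4)
o(f, W) = (-8 + W)*(-15/4 + f) (o(f, W) = (f - 15/4)*(W - 8) = (-15/4 + f)*(-8 + W) = (-8 + W)*(-15/4 + f))
((69 - 67) + o(-4, B))*41 = ((69 - 67) + (30 - 8*(-4) - 15/4*(-4) - 4*(-4)))*41 = (2 + (30 + 32 + 15 + 16))*41 = (2 + 93)*41 = 95*41 = 3895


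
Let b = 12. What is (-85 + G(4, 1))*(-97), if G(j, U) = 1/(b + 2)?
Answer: 115333/14 ≈ 8238.1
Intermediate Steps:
G(j, U) = 1/14 (G(j, U) = 1/(12 + 2) = 1/14)
(-85 + G(4, 1))*(-97) = (-85 + 1/14)*(-97) = -1189/14*(-97) = 115333/14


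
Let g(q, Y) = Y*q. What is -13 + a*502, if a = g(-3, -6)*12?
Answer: 108419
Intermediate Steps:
a = 216 (a = -6*(-3)*12 = 18*12 = 216)
-13 + a*502 = -13 + 216*502 = -13 + 108432 = 108419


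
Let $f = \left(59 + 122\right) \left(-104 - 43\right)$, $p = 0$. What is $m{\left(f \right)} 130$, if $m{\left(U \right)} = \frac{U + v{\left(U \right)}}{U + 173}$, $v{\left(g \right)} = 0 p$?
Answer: $\frac{1729455}{13217} \approx 130.85$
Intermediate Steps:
$v{\left(g \right)} = 0$ ($v{\left(g \right)} = 0 \cdot 0 = 0$)
$f = -26607$ ($f = 181 \left(-147\right) = -26607$)
$m{\left(U \right)} = \frac{U}{173 + U}$ ($m{\left(U \right)} = \frac{U + 0}{U + 173} = \frac{U}{173 + U}$)
$m{\left(f \right)} 130 = - \frac{26607}{173 - 26607} \cdot 130 = - \frac{26607}{-26434} \cdot 130 = \left(-26607\right) \left(- \frac{1}{26434}\right) 130 = \frac{26607}{26434} \cdot 130 = \frac{1729455}{13217}$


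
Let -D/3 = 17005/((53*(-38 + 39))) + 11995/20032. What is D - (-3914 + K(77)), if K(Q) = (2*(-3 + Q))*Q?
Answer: -8967449157/1061696 ≈ -8446.3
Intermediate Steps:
K(Q) = Q*(-6 + 2*Q) (K(Q) = (-6 + 2*Q)*Q = Q*(-6 + 2*Q))
D = -1023839685/1061696 (D = -3*(17005/((53*(-38 + 39))) + 11995/20032) = -3*(17005/((53*1)) + 11995*(1/20032)) = -3*(17005/53 + 11995/20032) = -3*341279895/1061696 = -1023839685/1061696 ≈ -964.34)
D - (-3914 + K(77)) = -1023839685/1061696 - (-3914 + 2*77*(-3 + 77)) = -1023839685/1061696 - (-3914 + 2*77*74) = -1023839685/1061696 - (-3914 + 11396) = -1023839685/1061696 - 1*7482 = -1023839685/1061696 - 7482 = -8967449157/1061696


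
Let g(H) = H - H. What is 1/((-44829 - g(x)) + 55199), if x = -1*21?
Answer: 1/10370 ≈ 9.6432e-5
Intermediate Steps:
x = -21
g(H) = 0
1/((-44829 - g(x)) + 55199) = 1/((-44829 - 1*0) + 55199) = 1/((-44829 + 0) + 55199) = 1/(-44829 + 55199) = 1/10370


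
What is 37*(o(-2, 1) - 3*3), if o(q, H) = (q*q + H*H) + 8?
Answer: 148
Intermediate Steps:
o(q, H) = 8 + H² + q² (o(q, H) = (q² + H²) + 8 = (H² + q²) + 8 = 8 + H² + q²)
37*(o(-2, 1) - 3*3) = 37*((8 + 1² + (-2)²) - 3*3) = 37*((8 + 1 + 4) - 9) = 37*(13 - 9) = 37*4 = 148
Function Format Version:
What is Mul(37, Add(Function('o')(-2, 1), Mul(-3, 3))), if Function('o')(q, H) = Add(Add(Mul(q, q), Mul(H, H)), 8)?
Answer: 148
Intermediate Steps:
Function('o')(q, H) = Add(8, Pow(H, 2), Pow(q, 2)) (Function('o')(q, H) = Add(Add(Pow(q, 2), Pow(H, 2)), 8) = Add(Add(Pow(H, 2), Pow(q, 2)), 8) = Add(8, Pow(H, 2), Pow(q, 2)))
Mul(37, Add(Function('o')(-2, 1), Mul(-3, 3))) = Mul(37, Add(Add(8, Pow(1, 2), Pow(-2, 2)), Mul(-3, 3))) = Mul(37, Add(Add(8, 1, 4), -9)) = Mul(37, Add(13, -9)) = Mul(37, 4) = 148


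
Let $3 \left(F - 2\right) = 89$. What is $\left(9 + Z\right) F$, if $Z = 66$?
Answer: $2375$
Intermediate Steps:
$F = \frac{95}{3}$ ($F = 2 + \frac{1}{3} \cdot 89 = 2 + \frac{89}{3} = \frac{95}{3} \approx 31.667$)
$\left(9 + Z\right) F = \left(9 + 66\right) \frac{95}{3} = 75 \cdot \frac{95}{3} = 2375$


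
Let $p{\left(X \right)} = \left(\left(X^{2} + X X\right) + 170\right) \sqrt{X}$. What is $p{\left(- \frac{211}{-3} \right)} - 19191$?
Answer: $-19191 + \frac{90572 \sqrt{633}}{27} \approx 65207.0$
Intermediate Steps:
$p{\left(X \right)} = \sqrt{X} \left(170 + 2 X^{2}\right)$ ($p{\left(X \right)} = \left(\left(X^{2} + X^{2}\right) + 170\right) \sqrt{X} = \left(2 X^{2} + 170\right) \sqrt{X} = \left(170 + 2 X^{2}\right) \sqrt{X} = \sqrt{X} \left(170 + 2 X^{2}\right)$)
$p{\left(- \frac{211}{-3} \right)} - 19191 = 2 \sqrt{- \frac{211}{-3}} \left(85 + \left(- \frac{211}{-3}\right)^{2}\right) - 19191 = 2 \sqrt{\left(-211\right) \left(- \frac{1}{3}\right)} \left(85 + \left(\left(-211\right) \left(- \frac{1}{3}\right)\right)^{2}\right) - 19191 = 2 \sqrt{\frac{211}{3}} \left(85 + \left(\frac{211}{3}\right)^{2}\right) - 19191 = 2 \frac{\sqrt{633}}{3} \left(85 + \frac{44521}{9}\right) - 19191 = 2 \frac{\sqrt{633}}{3} \cdot \frac{45286}{9} - 19191 = \frac{90572 \sqrt{633}}{27} - 19191 = -19191 + \frac{90572 \sqrt{633}}{27}$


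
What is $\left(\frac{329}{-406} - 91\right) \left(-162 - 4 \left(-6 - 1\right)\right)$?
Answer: $\frac{356775}{29} \approx 12303.0$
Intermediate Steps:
$\left(\frac{329}{-406} - 91\right) \left(-162 - 4 \left(-6 - 1\right)\right) = \left(329 \left(- \frac{1}{406}\right) - 91\right) \left(-162 - -28\right) = \left(- \frac{47}{58} - 91\right) \left(-162 + 28\right) = \left(- \frac{5325}{58}\right) \left(-134\right) = \frac{356775}{29}$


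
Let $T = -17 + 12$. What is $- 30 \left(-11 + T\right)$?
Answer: $480$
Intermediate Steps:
$T = -5$
$- 30 \left(-11 + T\right) = - 30 \left(-11 - 5\right) = \left(-30\right) \left(-16\right) = 480$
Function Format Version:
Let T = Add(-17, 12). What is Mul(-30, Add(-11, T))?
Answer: 480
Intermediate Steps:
T = -5
Mul(-30, Add(-11, T)) = Mul(-30, Add(-11, -5)) = Mul(-30, -16) = 480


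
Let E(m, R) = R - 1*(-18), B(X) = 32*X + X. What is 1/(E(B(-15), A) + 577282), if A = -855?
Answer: 1/576445 ≈ 1.7348e-6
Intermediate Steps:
B(X) = 33*X
E(m, R) = 18 + R (E(m, R) = R + 18 = 18 + R)
1/(E(B(-15), A) + 577282) = 1/((18 - 855) + 577282) = 1/(-837 + 577282) = 1/576445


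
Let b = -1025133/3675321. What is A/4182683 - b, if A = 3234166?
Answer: 5391468196375/5124234222081 ≈ 1.0522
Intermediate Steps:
b = -341711/1225107 (b = -1025133*1/3675321 = -341711/1225107 ≈ -0.27892)
A/4182683 - b = 3234166/4182683 - 1*(-341711/1225107) = 3234166*(1/4182683) + 341711/1225107 = 3234166/4182683 + 341711/1225107 = 5391468196375/5124234222081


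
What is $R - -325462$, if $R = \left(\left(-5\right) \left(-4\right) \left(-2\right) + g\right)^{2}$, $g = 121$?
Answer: $332023$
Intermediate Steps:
$R = 6561$ ($R = \left(\left(-5\right) \left(-4\right) \left(-2\right) + 121\right)^{2} = \left(20 \left(-2\right) + 121\right)^{2} = \left(-40 + 121\right)^{2} = 81^{2} = 6561$)
$R - -325462 = 6561 - -325462 = 6561 + 325462 = 332023$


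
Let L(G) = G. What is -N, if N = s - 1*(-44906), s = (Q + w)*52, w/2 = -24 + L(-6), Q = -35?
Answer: -39966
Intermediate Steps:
w = -60 (w = 2*(-24 - 6) = 2*(-30) = -60)
s = -4940 (s = (-35 - 60)*52 = -95*52 = -4940)
N = 39966 (N = -4940 - 1*(-44906) = -4940 + 44906 = 39966)
-N = -1*39966 = -39966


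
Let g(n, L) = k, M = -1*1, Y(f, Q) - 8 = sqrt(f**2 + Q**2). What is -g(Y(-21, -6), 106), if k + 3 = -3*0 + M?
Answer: 4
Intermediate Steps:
Y(f, Q) = 8 + sqrt(Q**2 + f**2) (Y(f, Q) = 8 + sqrt(f**2 + Q**2) = 8 + sqrt(Q**2 + f**2))
M = -1
k = -4 (k = -3 + (-3*0 - 1) = -3 + (0 - 1) = -3 - 1 = -4)
g(n, L) = -4
-g(Y(-21, -6), 106) = -1*(-4) = 4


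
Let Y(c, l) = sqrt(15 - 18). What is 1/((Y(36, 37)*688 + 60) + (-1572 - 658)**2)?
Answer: 155405/772822893176 - 43*I*sqrt(3)/1545645786352 ≈ 2.0109e-7 - 4.8186e-11*I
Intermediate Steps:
Y(c, l) = I*sqrt(3) (Y(c, l) = sqrt(-3) = I*sqrt(3))
1/((Y(36, 37)*688 + 60) + (-1572 - 658)**2) = 1/(((I*sqrt(3))*688 + 60) + (-1572 - 658)**2) = 1/((688*I*sqrt(3) + 60) + (-2230)**2) = 1/((60 + 688*I*sqrt(3)) + 4972900) = 1/(4972960 + 688*I*sqrt(3))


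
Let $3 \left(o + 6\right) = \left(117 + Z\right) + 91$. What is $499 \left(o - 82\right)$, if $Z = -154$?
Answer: $-34930$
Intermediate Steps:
$o = 12$ ($o = -6 + \frac{\left(117 - 154\right) + 91}{3} = -6 + \frac{-37 + 91}{3} = -6 + \frac{1}{3} \cdot 54 = -6 + 18 = 12$)
$499 \left(o - 82\right) = 499 \left(12 - 82\right) = 499 \left(-70\right) = -34930$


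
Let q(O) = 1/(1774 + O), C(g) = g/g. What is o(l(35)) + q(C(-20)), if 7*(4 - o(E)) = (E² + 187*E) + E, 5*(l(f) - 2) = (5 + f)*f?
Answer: -235208793/12425 ≈ -18930.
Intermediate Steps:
C(g) = 1
l(f) = 2 + f*(5 + f)/5 (l(f) = 2 + ((5 + f)*f)/5 = 2 + (f*(5 + f))/5 = 2 + f*(5 + f)/5)
o(E) = 4 - 188*E/7 - E²/7 (o(E) = 4 - ((E² + 187*E) + E)/7 = 4 - (E² + 188*E)/7 = 4 + (-188*E/7 - E²/7) = 4 - 188*E/7 - E²/7)
o(l(35)) + q(C(-20)) = (4 - 188*(2 + 35 + (⅕)*35²)/7 - (2 + 35 + (⅕)*35²)²/7) + 1/(1774 + 1) = (4 - 188*(2 + 35 + (⅕)*1225)/7 - (2 + 35 + (⅕)*1225)²/7) + 1/1775 = (4 - 188*(2 + 35 + 245)/7 - (2 + 35 + 245)²/7) + 1/1775 = (4 - 188/7*282 - ⅐*282²) + 1/1775 = (4 - 53016/7 - ⅐*79524) + 1/1775 = (4 - 53016/7 - 79524/7) + 1/1775 = -132512/7 + 1/1775 = -235208793/12425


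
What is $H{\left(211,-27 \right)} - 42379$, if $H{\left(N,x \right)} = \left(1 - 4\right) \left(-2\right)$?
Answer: $-42373$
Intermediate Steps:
$H{\left(N,x \right)} = 6$ ($H{\left(N,x \right)} = \left(-3\right) \left(-2\right) = 6$)
$H{\left(211,-27 \right)} - 42379 = 6 - 42379 = -42373$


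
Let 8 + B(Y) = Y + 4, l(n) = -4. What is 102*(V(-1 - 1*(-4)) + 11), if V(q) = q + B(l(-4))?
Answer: 612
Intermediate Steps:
B(Y) = -4 + Y (B(Y) = -8 + (Y + 4) = -8 + (4 + Y) = -4 + Y)
V(q) = -8 + q (V(q) = q + (-4 - 4) = q - 8 = -8 + q)
102*(V(-1 - 1*(-4)) + 11) = 102*((-8 + (-1 - 1*(-4))) + 11) = 102*((-8 + (-1 + 4)) + 11) = 102*((-8 + 3) + 11) = 102*(-5 + 11) = 102*6 = 612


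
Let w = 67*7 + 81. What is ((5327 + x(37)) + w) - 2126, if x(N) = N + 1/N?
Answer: 140157/37 ≈ 3788.0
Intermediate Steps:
w = 550 (w = 469 + 81 = 550)
((5327 + x(37)) + w) - 2126 = ((5327 + (37 + 1/37)) + 550) - 2126 = ((5327 + 1370/37) + 550) - 2126 = (198469/37 + 550) - 2126 = 218819/37 - 2126 = 140157/37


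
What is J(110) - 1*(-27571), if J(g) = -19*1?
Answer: 27552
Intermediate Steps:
J(g) = -19
J(110) - 1*(-27571) = -19 - 1*(-27571) = -19 + 27571 = 27552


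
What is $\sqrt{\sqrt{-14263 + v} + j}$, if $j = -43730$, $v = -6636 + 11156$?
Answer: $\sqrt{-43730 + i \sqrt{9743}} \approx 0.236 + 209.12 i$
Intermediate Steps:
$v = 4520$
$\sqrt{\sqrt{-14263 + v} + j} = \sqrt{\sqrt{-14263 + 4520} - 43730} = \sqrt{\sqrt{-9743} - 43730} = \sqrt{i \sqrt{9743} - 43730} = \sqrt{-43730 + i \sqrt{9743}}$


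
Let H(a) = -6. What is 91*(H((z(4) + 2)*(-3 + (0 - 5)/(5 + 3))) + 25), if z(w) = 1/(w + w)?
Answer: 1729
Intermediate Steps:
z(w) = 1/(2*w)
91*(H((z(4) + 2)*(-3 + (0 - 5)/(5 + 3))) + 25) = 91*(-6 + 25) = 91*19 = 1729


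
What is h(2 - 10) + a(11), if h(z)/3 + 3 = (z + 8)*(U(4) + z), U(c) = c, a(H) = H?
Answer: 2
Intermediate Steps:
h(z) = -9 + 3*(4 + z)*(8 + z) (h(z) = -9 + 3*((z + 8)*(4 + z)) = -9 + 3*((8 + z)*(4 + z)) = -9 + 3*((4 + z)*(8 + z)) = -9 + 3*(4 + z)*(8 + z))
h(2 - 10) + a(11) = (87 + 3*(2 - 10)² + 36*(2 - 10)) + 11 = (87 + 3*(-8)² + 36*(-8)) + 11 = (87 + 3*64 - 288) + 11 = (87 + 192 - 288) + 11 = -9 + 11 = 2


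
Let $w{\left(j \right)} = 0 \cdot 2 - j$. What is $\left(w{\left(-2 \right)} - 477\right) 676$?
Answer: $-321100$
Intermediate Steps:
$w{\left(j \right)} = - j$ ($w{\left(j \right)} = 0 - j = - j$)
$\left(w{\left(-2 \right)} - 477\right) 676 = \left(\left(-1\right) \left(-2\right) - 477\right) 676 = \left(2 - 477\right) 676 = \left(-475\right) 676 = -321100$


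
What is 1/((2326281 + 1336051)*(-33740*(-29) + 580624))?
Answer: 1/5709883223888 ≈ 1.7513e-13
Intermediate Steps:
1/((2326281 + 1336051)*(-33740*(-29) + 580624)) = 1/(3662332*(978460 + 580624)) = 1/(3662332*1559084) = 1/5709883223888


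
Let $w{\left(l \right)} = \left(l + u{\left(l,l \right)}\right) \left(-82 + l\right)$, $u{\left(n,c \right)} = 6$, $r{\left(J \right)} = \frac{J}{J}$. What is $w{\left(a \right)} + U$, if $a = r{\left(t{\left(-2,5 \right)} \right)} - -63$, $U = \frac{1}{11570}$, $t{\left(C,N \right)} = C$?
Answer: $- \frac{14578199}{11570} \approx -1260.0$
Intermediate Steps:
$r{\left(J \right)} = 1$
$U = \frac{1}{11570} \approx 8.643 \cdot 10^{-5}$
$a = 64$ ($a = 1 - -63 = 1 + 63 = 64$)
$w{\left(l \right)} = \left(-82 + l\right) \left(6 + l\right)$ ($w{\left(l \right)} = \left(l + 6\right) \left(-82 + l\right) = \left(6 + l\right) \left(-82 + l\right) = \left(-82 + l\right) \left(6 + l\right)$)
$w{\left(a \right)} + U = \left(-492 + 64^{2} - 4864\right) + \frac{1}{11570} = \left(-492 + 4096 - 4864\right) + \frac{1}{11570} = -1260 + \frac{1}{11570} = - \frac{14578199}{11570}$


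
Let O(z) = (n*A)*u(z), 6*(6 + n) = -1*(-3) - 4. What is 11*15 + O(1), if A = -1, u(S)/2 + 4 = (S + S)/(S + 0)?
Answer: 421/3 ≈ 140.33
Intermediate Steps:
u(S) = -4 (u(S) = -8 + 2*((S + S)/(S + 0)) = -8 + 2*((2*S)/S) = -8 + 2*2 = -8 + 4 = -4)
n = -37/6 (n = -6 + (-1*(-3) - 4)/6 = -6 + (3 - 4)/6 = -6 + (⅙)*(-1) = -6 - ⅙ = -37/6 ≈ -6.1667)
O(z) = -74/3 (O(z) = -37/6*(-1)*(-4) = (37/6)*(-4) = -74/3)
11*15 + O(1) = 11*15 - 74/3 = 165 - 74/3 = 421/3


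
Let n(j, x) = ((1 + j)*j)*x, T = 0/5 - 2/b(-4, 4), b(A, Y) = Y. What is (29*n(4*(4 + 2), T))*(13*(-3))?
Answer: 339300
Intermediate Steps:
T = -½ (T = 0/5 - 2/4 = 0*(⅕) - 2*¼ = 0 - ½ = -½ ≈ -0.50000)
n(j, x) = j*x*(1 + j) (n(j, x) = (j*(1 + j))*x = j*x*(1 + j))
(29*n(4*(4 + 2), T))*(13*(-3)) = (29*((4*(4 + 2))*(-½)*(1 + 4*(4 + 2))))*(13*(-3)) = (29*((4*6)*(-½)*(1 + 4*6)))*(-39) = (29*(24*(-½)*(1 + 24)))*(-39) = (29*(24*(-½)*25))*(-39) = (29*(-300))*(-39) = -8700*(-39) = 339300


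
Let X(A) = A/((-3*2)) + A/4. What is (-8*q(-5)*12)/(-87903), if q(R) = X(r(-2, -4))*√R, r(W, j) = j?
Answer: -32*I*√5/87903 ≈ -0.00081401*I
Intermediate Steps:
X(A) = A/12 (X(A) = A/(-6) + A*(¼) = A*(-⅙) + A/4 = -A/6 + A/4 = A/12)
q(R) = -√R/3 (q(R) = ((1/12)*(-4))*√R = -√R/3)
(-8*q(-5)*12)/(-87903) = (-(-8)*√(-5)/3*12)/(-87903) = (-(-8)*I*√5/3*12)*(-1/87903) = ((8*I*√5/3)*12)*(-1/87903) = (32*I*√5)*(-1/87903) = -32*I*√5/87903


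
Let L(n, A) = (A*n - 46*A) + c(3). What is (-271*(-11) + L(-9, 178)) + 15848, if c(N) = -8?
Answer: 9031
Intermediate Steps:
L(n, A) = -8 - 46*A + A*n (L(n, A) = (A*n - 46*A) - 8 = (-46*A + A*n) - 8 = -8 - 46*A + A*n)
(-271*(-11) + L(-9, 178)) + 15848 = (-271*(-11) + (-8 - 46*178 + 178*(-9))) + 15848 = (2981 + (-8 - 8188 - 1602)) + 15848 = (2981 - 9798) + 15848 = -6817 + 15848 = 9031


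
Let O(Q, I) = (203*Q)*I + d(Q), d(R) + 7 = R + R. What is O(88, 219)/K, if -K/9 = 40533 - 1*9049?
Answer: -3912385/283356 ≈ -13.807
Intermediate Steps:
d(R) = -7 + 2*R (d(R) = -7 + (R + R) = -7 + 2*R)
K = -283356 (K = -9*(40533 - 1*9049) = -9*(40533 - 9049) = -9*31484 = -283356)
O(Q, I) = -7 + 2*Q + 203*I*Q (O(Q, I) = (203*Q)*I + (-7 + 2*Q) = 203*I*Q + (-7 + 2*Q) = -7 + 2*Q + 203*I*Q)
O(88, 219)/K = (-7 + 2*88 + 203*219*88)/(-283356) = (-7 + 176 + 3912216)*(-1/283356) = 3912385*(-1/283356) = -3912385/283356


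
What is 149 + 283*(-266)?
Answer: -75129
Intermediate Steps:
149 + 283*(-266) = 149 - 75278 = -75129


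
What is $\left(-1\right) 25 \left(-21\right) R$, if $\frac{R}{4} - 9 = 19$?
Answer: $58800$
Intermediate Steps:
$R = 112$ ($R = 36 + 4 \cdot 19 = 36 + 76 = 112$)
$\left(-1\right) 25 \left(-21\right) R = \left(-1\right) 25 \left(-21\right) 112 = \left(-25\right) \left(-21\right) 112 = 525 \cdot 112 = 58800$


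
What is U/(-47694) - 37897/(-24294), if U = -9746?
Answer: 113568269/64371002 ≈ 1.7643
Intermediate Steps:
U/(-47694) - 37897/(-24294) = -9746/(-47694) - 37897/(-24294) = -9746*(-1/47694) - 37897*(-1/24294) = 4873/23847 + 37897/24294 = 113568269/64371002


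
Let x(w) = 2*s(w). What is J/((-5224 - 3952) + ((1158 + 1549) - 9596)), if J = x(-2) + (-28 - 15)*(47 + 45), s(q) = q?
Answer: 88/357 ≈ 0.24650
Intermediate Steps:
x(w) = 2*w
J = -3960 (J = 2*(-2) + (-28 - 15)*(47 + 45) = -4 - 43*92 = -4 - 3956 = -3960)
J/((-5224 - 3952) + ((1158 + 1549) - 9596)) = -3960/((-5224 - 3952) + ((1158 + 1549) - 9596)) = -3960/(-9176 + (2707 - 9596)) = -3960/(-9176 - 6889) = -3960/(-16065) = -1/16065*(-3960) = 88/357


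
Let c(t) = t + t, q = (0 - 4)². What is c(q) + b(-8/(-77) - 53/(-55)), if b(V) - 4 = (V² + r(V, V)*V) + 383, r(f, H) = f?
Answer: 62444117/148225 ≈ 421.28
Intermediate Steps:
b(V) = 387 + 2*V² (b(V) = 4 + ((V² + V*V) + 383) = 4 + ((V² + V²) + 383) = 4 + (2*V² + 383) = 4 + (383 + 2*V²) = 387 + 2*V²)
q = 16 (q = (-4)² = 16)
c(t) = 2*t
c(q) + b(-8/(-77) - 53/(-55)) = 2*16 + (387 + 2*(-8/(-77) - 53/(-55))²) = 32 + (387 + 2*(-8*(-1/77) - 53*(-1/55))²) = 32 + (387 + 2*(8/77 + 53/55)²) = 32 + (387 + 2*(411/385)²) = 32 + (387 + 2*(168921/148225)) = 32 + (387 + 337842/148225) = 32 + 57700917/148225 = 62444117/148225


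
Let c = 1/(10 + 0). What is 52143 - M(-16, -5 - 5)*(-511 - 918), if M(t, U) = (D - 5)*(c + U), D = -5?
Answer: 193614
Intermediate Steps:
c = ⅒ (c = 1/10 = ⅒ ≈ 0.10000)
M(t, U) = -1 - 10*U (M(t, U) = (-5 - 5)*(⅒ + U) = -10*(⅒ + U) = -1 - 10*U)
52143 - M(-16, -5 - 5)*(-511 - 918) = 52143 - (-1 - 10*(-5 - 5))*(-511 - 918) = 52143 - (-1 - 10*(-10))*(-1429) = 52143 - (-1 + 100)*(-1429) = 52143 - 99*(-1429) = 52143 - 1*(-141471) = 52143 + 141471 = 193614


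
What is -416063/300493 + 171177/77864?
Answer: 19041160829/23397586952 ≈ 0.81381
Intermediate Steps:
-416063/300493 + 171177/77864 = 19041160829/23397586952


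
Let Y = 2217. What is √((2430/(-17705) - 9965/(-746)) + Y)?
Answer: √15562427564438206/2641586 ≈ 47.225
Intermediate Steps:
√((2430/(-17705) - 9965/(-746)) + Y) = √((2430/(-17705) - 9965/(-746)) + 2217) = √((2430*(-1/17705) - 9965*(-1/746)) + 2217) = √((-486/3541 + 9965/746) + 2217) = √(34923509/2641586 + 2217) = √(5891319671/2641586) = √15562427564438206/2641586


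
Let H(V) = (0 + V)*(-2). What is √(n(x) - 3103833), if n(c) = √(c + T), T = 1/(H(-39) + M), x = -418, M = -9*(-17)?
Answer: √(-165623632713 + 231*I*√22304667)/231 ≈ 0.0058024 + 1761.8*I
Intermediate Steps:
H(V) = -2*V (H(V) = V*(-2) = -2*V)
M = 153
T = 1/231 (T = 1/(-2*(-39) + 153) = 1/(78 + 153) = 1/231 ≈ 0.0043290)
n(c) = √(1/231 + c) (n(c) = √(c + 1/231) = √(1/231 + c))
√(n(x) - 3103833) = √(√(231 + 53361*(-418))/231 - 3103833) = √(√(231 - 22304898)/231 - 3103833) = √(√(-22304667)/231 - 3103833) = √((I*√22304667)/231 - 3103833) = √(I*√22304667/231 - 3103833) = √(-3103833 + I*√22304667/231)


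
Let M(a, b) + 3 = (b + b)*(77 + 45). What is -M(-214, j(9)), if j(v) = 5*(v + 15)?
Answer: -29277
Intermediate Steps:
j(v) = 75 + 5*v (j(v) = 5*(15 + v) = 75 + 5*v)
M(a, b) = -3 + 244*b (M(a, b) = -3 + (b + b)*(77 + 45) = -3 + (2*b)*122 = -3 + 244*b)
-M(-214, j(9)) = -(-3 + 244*(75 + 5*9)) = -(-3 + 244*(75 + 45)) = -(-3 + 244*120) = -(-3 + 29280) = -1*29277 = -29277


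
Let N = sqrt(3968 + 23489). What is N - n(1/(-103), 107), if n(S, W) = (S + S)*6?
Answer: 12/103 + sqrt(27457) ≈ 165.82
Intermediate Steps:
n(S, W) = 12*S (n(S, W) = (2*S)*6 = 12*S)
N = sqrt(27457) ≈ 165.70
N - n(1/(-103), 107) = sqrt(27457) - 12/(-103) = sqrt(27457) - 12*(-1)/103 = sqrt(27457) - 1*(-12/103) = sqrt(27457) + 12/103 = 12/103 + sqrt(27457)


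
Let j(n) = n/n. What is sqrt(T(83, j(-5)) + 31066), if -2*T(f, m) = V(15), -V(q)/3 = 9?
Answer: sqrt(124318)/2 ≈ 176.29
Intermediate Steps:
j(n) = 1
V(q) = -27 (V(q) = -3*9 = -27)
T(f, m) = 27/2 (T(f, m) = -1/2*(-27) = 27/2)
sqrt(T(83, j(-5)) + 31066) = sqrt(27/2 + 31066) = sqrt(62159/2) = sqrt(124318)/2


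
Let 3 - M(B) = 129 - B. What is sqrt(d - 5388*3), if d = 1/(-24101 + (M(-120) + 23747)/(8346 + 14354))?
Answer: 2*I*sqrt(1209409510130898673966)/547069199 ≈ 127.14*I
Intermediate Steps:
M(B) = -126 + B (M(B) = 3 - (129 - B) = 3 + (-129 + B) = -126 + B)
d = -22700/547069199 (d = 1/(-24101 + ((-126 - 120) + 23747)/(8346 + 14354)) = 1/(-24101 + (-246 + 23747)/22700) = 1/(-24101 + 23501*(1/22700)) = 1/(-24101 + 23501/22700) = 1/(-547069199/22700) = -22700/547069199 ≈ -4.1494e-5)
sqrt(d - 5388*3) = sqrt(-22700/547069199 - 5388*3) = sqrt(-22700/547069199 - 16164) = sqrt(-8842826555336/547069199) = 2*I*sqrt(1209409510130898673966)/547069199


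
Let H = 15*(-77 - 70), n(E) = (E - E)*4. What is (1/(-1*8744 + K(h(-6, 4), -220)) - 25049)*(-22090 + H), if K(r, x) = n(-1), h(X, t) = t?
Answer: 5321296362815/8744 ≈ 6.0857e+8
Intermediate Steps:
n(E) = 0 (n(E) = 0*4 = 0)
H = -2205 (H = 15*(-147) = -2205)
K(r, x) = 0
(1/(-1*8744 + K(h(-6, 4), -220)) - 25049)*(-22090 + H) = (1/(-1*8744 + 0) - 25049)*(-22090 - 2205) = (1/(-8744 + 0) - 25049)*(-24295) = (1/(-8744) - 25049)*(-24295) = (-1/8744 - 25049)*(-24295) = -219028457/8744*(-24295) = 5321296362815/8744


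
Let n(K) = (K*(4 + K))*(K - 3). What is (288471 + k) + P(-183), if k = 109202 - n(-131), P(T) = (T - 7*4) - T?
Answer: 2627003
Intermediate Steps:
n(K) = K*(-3 + K)*(4 + K) (n(K) = (K*(4 + K))*(-3 + K) = K*(-3 + K)*(4 + K))
P(T) = -28 (P(T) = (T - 28) - T = (-28 + T) - T = -28)
k = 2338560 (k = 109202 - (-131)*(-12 - 131 + (-131)²) = 109202 - (-131)*(-12 - 131 + 17161) = 109202 - (-131)*17018 = 109202 - 1*(-2229358) = 109202 + 2229358 = 2338560)
(288471 + k) + P(-183) = (288471 + 2338560) - 28 = 2627031 - 28 = 2627003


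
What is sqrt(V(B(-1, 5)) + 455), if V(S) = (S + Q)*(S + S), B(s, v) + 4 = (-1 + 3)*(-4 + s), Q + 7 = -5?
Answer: 13*sqrt(7) ≈ 34.395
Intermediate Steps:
Q = -12 (Q = -7 - 5 = -12)
B(s, v) = -12 + 2*s (B(s, v) = -4 + (-1 + 3)*(-4 + s) = -4 + 2*(-4 + s) = -4 + (-8 + 2*s) = -12 + 2*s)
V(S) = 2*S*(-12 + S) (V(S) = (S - 12)*(S + S) = (-12 + S)*(2*S) = 2*S*(-12 + S))
sqrt(V(B(-1, 5)) + 455) = sqrt(2*(-12 + 2*(-1))*(-12 + (-12 + 2*(-1))) + 455) = sqrt(2*(-12 - 2)*(-12 + (-12 - 2)) + 455) = sqrt(2*(-14)*(-12 - 14) + 455) = sqrt(2*(-14)*(-26) + 455) = sqrt(728 + 455) = sqrt(1183) = 13*sqrt(7)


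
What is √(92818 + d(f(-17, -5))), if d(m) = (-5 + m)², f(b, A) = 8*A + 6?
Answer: √94339 ≈ 307.15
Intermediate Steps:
f(b, A) = 6 + 8*A
√(92818 + d(f(-17, -5))) = √(92818 + (-5 + (6 + 8*(-5)))²) = √(92818 + (-5 + (6 - 40))²) = √(92818 + (-5 - 34)²) = √(92818 + (-39)²) = √(92818 + 1521) = √94339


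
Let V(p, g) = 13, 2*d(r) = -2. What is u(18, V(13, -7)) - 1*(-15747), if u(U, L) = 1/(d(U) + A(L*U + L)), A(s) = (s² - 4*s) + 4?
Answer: 945197929/60024 ≈ 15747.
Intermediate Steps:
d(r) = -1 (d(r) = (½)*(-2) = -1)
A(s) = 4 + s² - 4*s
u(U, L) = 1/(3 + (L + L*U)² - 4*L - 4*L*U) (u(U, L) = 1/(-1 + (4 + (L*U + L)² - 4*(L*U + L))) = 1/(-1 + (4 + (L + L*U)² - 4*(L + L*U))) = 1/(-1 + (4 + (L + L*U)² + (-4*L - 4*L*U))) = 1/(-1 + (4 + (L + L*U)² - 4*L - 4*L*U)) = 1/(3 + (L + L*U)² - 4*L - 4*L*U))
u(18, V(13, -7)) - 1*(-15747) = 1/(3 + 13²*(1 + 18)² - 4*13*(1 + 18)) - 1*(-15747) = 1/(3 + 169*19² - 4*13*19) + 15747 = 1/(3 + 169*361 - 988) + 15747 = 1/(3 + 61009 - 988) + 15747 = 1/60024 + 15747 = 945197929/60024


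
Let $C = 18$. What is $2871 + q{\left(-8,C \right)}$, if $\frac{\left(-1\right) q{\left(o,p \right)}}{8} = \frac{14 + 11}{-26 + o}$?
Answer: $\frac{48907}{17} \approx 2876.9$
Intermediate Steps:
$q{\left(o,p \right)} = - \frac{200}{-26 + o}$ ($q{\left(o,p \right)} = - 8 \frac{14 + 11}{-26 + o} = - 8 \frac{25}{-26 + o} = - \frac{200}{-26 + o}$)
$2871 + q{\left(-8,C \right)} = 2871 - \frac{200}{-26 - 8} = 2871 - \frac{200}{-34} = 2871 - - \frac{100}{17} = 2871 + \frac{100}{17} = \frac{48907}{17}$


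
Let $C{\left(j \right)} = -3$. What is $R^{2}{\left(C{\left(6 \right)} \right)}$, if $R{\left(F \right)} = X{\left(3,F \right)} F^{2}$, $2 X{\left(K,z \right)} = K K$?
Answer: $\frac{6561}{4} \approx 1640.3$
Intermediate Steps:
$X{\left(K,z \right)} = \frac{K^{2}}{2}$ ($X{\left(K,z \right)} = \frac{K K}{2} = \frac{K^{2}}{2}$)
$R{\left(F \right)} = \frac{9 F^{2}}{2}$ ($R{\left(F \right)} = \frac{3^{2}}{2} F^{2} = \frac{1}{2} \cdot 9 F^{2} = \frac{9 F^{2}}{2}$)
$R^{2}{\left(C{\left(6 \right)} \right)} = \left(\frac{9 \left(-3\right)^{2}}{2}\right)^{2} = \left(\frac{9}{2} \cdot 9\right)^{2} = \left(\frac{81}{2}\right)^{2} = \frac{6561}{4}$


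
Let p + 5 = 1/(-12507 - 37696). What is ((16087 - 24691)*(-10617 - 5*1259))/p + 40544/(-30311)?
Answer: -9226013477678312/317022749 ≈ -2.9102e+7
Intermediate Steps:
p = -251016/50203 (p = -5 + 1/(-12507 - 37696) = -5 + 1/(-50203) = -5 - 1/50203 = -251016/50203 ≈ -5.0000)
((16087 - 24691)*(-10617 - 5*1259))/p + 40544/(-30311) = ((16087 - 24691)*(-10617 - 5*1259))/(-251016/50203) + 40544/(-30311) = -8604*(-10617 - 6295)*(-50203/251016) + 40544*(-1/30311) = -8604*(-16912)*(-50203/251016) - 40544/30311 = 145510848*(-50203/251016) - 40544/30311 = -304378379256/10459 - 40544/30311 = -9226013477678312/317022749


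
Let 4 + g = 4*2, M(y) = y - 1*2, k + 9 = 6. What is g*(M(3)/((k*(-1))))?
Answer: 4/3 ≈ 1.3333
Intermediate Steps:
k = -3 (k = -9 + 6 = -3)
M(y) = -2 + y (M(y) = y - 2 = -2 + y)
g = 4 (g = -4 + 4*2 = -4 + 8 = 4)
g*(M(3)/((k*(-1)))) = 4*((-2 + 3)/((-3*(-1)))) = 4*(1/3) = 4*(1*(⅓)) = 4*(⅓) = 4/3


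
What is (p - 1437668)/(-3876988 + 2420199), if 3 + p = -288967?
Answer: 1726638/1456789 ≈ 1.1852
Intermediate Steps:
p = -288970 (p = -3 - 288967 = -288970)
(p - 1437668)/(-3876988 + 2420199) = (-288970 - 1437668)/(-3876988 + 2420199) = -1726638/(-1456789) = -1726638*(-1/1456789) = 1726638/1456789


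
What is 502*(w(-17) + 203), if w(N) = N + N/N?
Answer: 93874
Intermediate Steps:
w(N) = 1 + N (w(N) = N + 1 = 1 + N)
502*(w(-17) + 203) = 502*((1 - 17) + 203) = 502*(-16 + 203) = 502*187 = 93874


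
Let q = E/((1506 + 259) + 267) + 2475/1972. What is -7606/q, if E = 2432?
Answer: -1904877064/614069 ≈ -3102.1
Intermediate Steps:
q = 614069/250444 (q = 2432/((1506 + 259) + 267) + 2475/1972 = 2432/(1765 + 267) + 2475*(1/1972) = 2432/2032 + 2475/1972 = 2432*(1/2032) + 2475/1972 = 152/127 + 2475/1972 = 614069/250444 ≈ 2.4519)
-7606/q = -7606/614069/250444 = -7606*250444/614069 = -1904877064/614069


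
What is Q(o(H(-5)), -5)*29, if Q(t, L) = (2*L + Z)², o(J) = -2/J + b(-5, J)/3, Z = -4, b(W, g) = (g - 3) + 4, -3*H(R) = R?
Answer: 5684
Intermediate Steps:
H(R) = -R/3
b(W, g) = 1 + g (b(W, g) = (-3 + g) + 4 = 1 + g)
o(J) = ⅓ - 2/J + J/3 (o(J) = -2/J + (1 + J)/3 = -2/J + (1 + J)*(⅓) = -2/J + (⅓ + J/3) = ⅓ - 2/J + J/3)
Q(t, L) = (-4 + 2*L)² (Q(t, L) = (2*L - 4)² = (-4 + 2*L)²)
Q(o(H(-5)), -5)*29 = (4*(-2 - 5)²)*29 = (4*(-7)²)*29 = (4*49)*29 = 196*29 = 5684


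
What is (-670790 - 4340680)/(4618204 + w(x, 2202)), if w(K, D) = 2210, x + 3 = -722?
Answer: -835245/770069 ≈ -1.0846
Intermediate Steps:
x = -725 (x = -3 - 722 = -725)
(-670790 - 4340680)/(4618204 + w(x, 2202)) = (-670790 - 4340680)/(4618204 + 2210) = -5011470/4620414 = -5011470*1/4620414 = -835245/770069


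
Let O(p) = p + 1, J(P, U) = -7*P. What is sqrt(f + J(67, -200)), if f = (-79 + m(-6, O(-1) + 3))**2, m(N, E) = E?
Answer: sqrt(5307) ≈ 72.849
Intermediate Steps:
O(p) = 1 + p
f = 5776 (f = (-79 + ((1 - 1) + 3))**2 = (-79 + (0 + 3))**2 = (-79 + 3)**2 = (-76)**2 = 5776)
sqrt(f + J(67, -200)) = sqrt(5776 - 7*67) = sqrt(5776 - 469) = sqrt(5307)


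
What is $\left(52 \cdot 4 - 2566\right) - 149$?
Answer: $-2507$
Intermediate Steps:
$\left(52 \cdot 4 - 2566\right) - 149 = \left(208 - 2566\right) - 149 = -2358 - 149 = -2507$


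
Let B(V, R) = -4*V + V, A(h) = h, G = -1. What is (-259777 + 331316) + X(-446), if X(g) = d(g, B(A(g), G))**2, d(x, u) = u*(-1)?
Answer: 1861783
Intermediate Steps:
B(V, R) = -3*V
d(x, u) = -u
X(g) = 9*g**2 (X(g) = (-(-3)*g)**2 = (3*g)**2 = 9*g**2)
(-259777 + 331316) + X(-446) = (-259777 + 331316) + 9*(-446)**2 = 71539 + 9*198916 = 71539 + 1790244 = 1861783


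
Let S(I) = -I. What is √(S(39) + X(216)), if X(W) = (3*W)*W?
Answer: √139929 ≈ 374.07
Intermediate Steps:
X(W) = 3*W²
√(S(39) + X(216)) = √(-1*39 + 3*216²) = √(-39 + 3*46656) = √(-39 + 139968) = √139929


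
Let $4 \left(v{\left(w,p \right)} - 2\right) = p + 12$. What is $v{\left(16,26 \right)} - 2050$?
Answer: $- \frac{4077}{2} \approx -2038.5$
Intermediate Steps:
$v{\left(w,p \right)} = 5 + \frac{p}{4}$ ($v{\left(w,p \right)} = 2 + \frac{p + 12}{4} = 2 + \frac{12 + p}{4} = 2 + \left(3 + \frac{p}{4}\right) = 5 + \frac{p}{4}$)
$v{\left(16,26 \right)} - 2050 = \left(5 + \frac{1}{4} \cdot 26\right) - 2050 = \left(5 + \frac{13}{2}\right) - 2050 = \frac{23}{2} - 2050 = - \frac{4077}{2}$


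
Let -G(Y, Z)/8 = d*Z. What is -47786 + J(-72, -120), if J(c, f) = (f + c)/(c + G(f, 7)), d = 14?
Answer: -5113078/107 ≈ -47786.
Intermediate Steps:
G(Y, Z) = -112*Z
J(c, f) = (c + f)/(-784 + c) (J(c, f) = (f + c)/(c - 112*7) = (c + f)/(c - 784) = (c + f)/(-784 + c))
-47786 + J(-72, -120) = -47786 + (-72 - 120)/(-784 - 72) = -47786 - 192/(-856) = -47786 - 1/856*(-192) = -47786 + 24/107 = -5113078/107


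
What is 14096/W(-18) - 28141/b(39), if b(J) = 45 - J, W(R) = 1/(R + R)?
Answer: -3072877/6 ≈ -5.1215e+5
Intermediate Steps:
W(R) = 1/(2*R)
14096/W(-18) - 28141/b(39) = 14096/(((½)/(-18))) - 28141/(45 - 1*39) = 14096/(((½)*(-1/18))) - 28141/(45 - 39) = 14096/(-1/36) - 28141/6 = 14096*(-36) - 28141*⅙ = -507456 - 28141/6 = -3072877/6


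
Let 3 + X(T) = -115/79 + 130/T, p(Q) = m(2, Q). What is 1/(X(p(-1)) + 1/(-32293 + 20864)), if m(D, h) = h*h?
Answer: 902891/113352743 ≈ 0.0079653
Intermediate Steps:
m(D, h) = h**2
p(Q) = Q**2
X(T) = -352/79 + 130/T (X(T) = -3 + (-115/79 + 130/T) = -352/79 + 130/T)
1/(X(p(-1)) + 1/(-32293 + 20864)) = 1/((-352/79 + 130/((-1)**2)) + 1/(-32293 + 20864)) = 1/((-352/79 + 130/1) + 1/(-11429)) = 1/((-352/79 + 130*1) - 1/11429) = 1/((-352/79 + 130) - 1/11429) = 1/(9918/79 - 1/11429) = 1/(113352743/902891) = 902891/113352743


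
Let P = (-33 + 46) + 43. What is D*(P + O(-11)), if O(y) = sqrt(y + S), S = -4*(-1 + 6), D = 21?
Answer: 1176 + 21*I*sqrt(31) ≈ 1176.0 + 116.92*I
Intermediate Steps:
S = -20 (S = -4*5 = -20)
P = 56 (P = 13 + 43 = 56)
O(y) = sqrt(-20 + y) (O(y) = sqrt(y - 20) = sqrt(-20 + y))
D*(P + O(-11)) = 21*(56 + sqrt(-20 - 11)) = 21*(56 + sqrt(-31)) = 21*(56 + I*sqrt(31)) = 1176 + 21*I*sqrt(31)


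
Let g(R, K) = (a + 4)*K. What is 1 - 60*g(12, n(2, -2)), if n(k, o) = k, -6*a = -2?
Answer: -519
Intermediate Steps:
a = ⅓ (a = -⅙*(-2) = ⅓ ≈ 0.33333)
g(R, K) = 13*K/3 (g(R, K) = (⅓ + 4)*K = 13*K/3)
1 - 60*g(12, n(2, -2)) = 1 - 260*2 = 1 - 60*26/3 = 1 - 520 = -519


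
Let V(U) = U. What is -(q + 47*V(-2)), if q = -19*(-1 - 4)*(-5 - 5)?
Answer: 1044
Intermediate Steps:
q = -950 (q = -(-95)*(-10) = -19*50 = -950)
-(q + 47*V(-2)) = -(-950 + 47*(-2)) = -(-950 - 94) = -1*(-1044) = 1044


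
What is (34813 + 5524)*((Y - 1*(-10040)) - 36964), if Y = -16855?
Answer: -1765913523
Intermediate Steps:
(34813 + 5524)*((Y - 1*(-10040)) - 36964) = (34813 + 5524)*((-16855 - 1*(-10040)) - 36964) = 40337*((-16855 + 10040) - 36964) = 40337*(-6815 - 36964) = 40337*(-43779) = -1765913523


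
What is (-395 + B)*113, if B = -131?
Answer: -59438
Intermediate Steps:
(-395 + B)*113 = (-395 - 131)*113 = -526*113 = -59438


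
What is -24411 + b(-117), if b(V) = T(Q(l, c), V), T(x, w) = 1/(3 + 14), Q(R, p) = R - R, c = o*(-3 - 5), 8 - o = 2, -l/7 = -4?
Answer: -414986/17 ≈ -24411.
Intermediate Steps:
l = 28 (l = -7*(-4) = 28)
o = 6 (o = 8 - 1*2 = 8 - 2 = 6)
c = -48 (c = 6*(-3 - 5) = 6*(-8) = -48)
Q(R, p) = 0
T(x, w) = 1/17
b(V) = 1/17
-24411 + b(-117) = -24411 + 1/17 = -414986/17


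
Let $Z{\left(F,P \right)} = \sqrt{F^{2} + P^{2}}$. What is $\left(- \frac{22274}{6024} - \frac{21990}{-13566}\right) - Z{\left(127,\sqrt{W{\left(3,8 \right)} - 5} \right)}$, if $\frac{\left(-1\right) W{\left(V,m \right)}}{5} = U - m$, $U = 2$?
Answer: $- \frac{14141777}{6810132} - \sqrt{16154} \approx -129.18$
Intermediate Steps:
$W{\left(V,m \right)} = -10 + 5 m$ ($W{\left(V,m \right)} = - 5 \left(2 - m\right) = -10 + 5 m$)
$\left(- \frac{22274}{6024} - \frac{21990}{-13566}\right) - Z{\left(127,\sqrt{W{\left(3,8 \right)} - 5} \right)} = \left(- \frac{22274}{6024} - \frac{21990}{-13566}\right) - \sqrt{127^{2} + \left(\sqrt{\left(-10 + 5 \cdot 8\right) - 5}\right)^{2}} = \left(\left(-22274\right) \frac{1}{6024} - - \frac{3665}{2261}\right) - \sqrt{16129 + \left(\sqrt{\left(-10 + 40\right) - 5}\right)^{2}} = \left(- \frac{11137}{3012} + \frac{3665}{2261}\right) - \sqrt{16129 + \left(\sqrt{30 - 5}\right)^{2}} = - \frac{14141777}{6810132} - \sqrt{16129 + \left(\sqrt{25}\right)^{2}} = - \frac{14141777}{6810132} - \sqrt{16129 + 5^{2}} = - \frac{14141777}{6810132} - \sqrt{16129 + 25} = - \frac{14141777}{6810132} - \sqrt{16154}$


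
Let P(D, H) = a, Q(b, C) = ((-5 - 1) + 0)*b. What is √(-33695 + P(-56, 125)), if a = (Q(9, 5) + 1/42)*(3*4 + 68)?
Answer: 5*I*√670551/21 ≈ 194.97*I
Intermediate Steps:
Q(b, C) = -6*b (Q(b, C) = (-6 + 0)*b = -6*b)
a = -90680/21 (a = (-6*9 + 1/42)*(3*4 + 68) = (-54 + 1/42)*(12 + 68) = -2267/42*80 = -90680/21 ≈ -4318.1)
P(D, H) = -90680/21
√(-33695 + P(-56, 125)) = √(-33695 - 90680/21) = √(-798275/21) = 5*I*√670551/21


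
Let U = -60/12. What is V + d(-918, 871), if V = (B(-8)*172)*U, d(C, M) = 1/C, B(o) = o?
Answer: 6315839/918 ≈ 6880.0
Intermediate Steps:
U = -5 (U = -60*1/12 = -5)
V = 6880 (V = -8*172*(-5) = -1376*(-5) = 6880)
V + d(-918, 871) = 6880 + 1/(-918) = 6880 - 1/918 = 6315839/918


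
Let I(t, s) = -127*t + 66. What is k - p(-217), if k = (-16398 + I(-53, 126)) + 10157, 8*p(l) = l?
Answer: 4665/8 ≈ 583.13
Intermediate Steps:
I(t, s) = 66 - 127*t
p(l) = l/8
k = 556 (k = (-16398 + (66 - 127*(-53))) + 10157 = (-16398 + (66 + 6731)) + 10157 = (-16398 + 6797) + 10157 = -9601 + 10157 = 556)
k - p(-217) = 556 - (-217)/8 = 556 - 1*(-217/8) = 556 + 217/8 = 4665/8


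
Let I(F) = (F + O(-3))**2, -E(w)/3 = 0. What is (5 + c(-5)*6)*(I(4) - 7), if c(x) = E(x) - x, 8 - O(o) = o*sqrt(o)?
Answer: 3850 + 2520*I*sqrt(3) ≈ 3850.0 + 4364.8*I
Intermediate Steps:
O(o) = 8 - o**(3/2) (O(o) = 8 - o*sqrt(o) = 8 - o**(3/2))
E(w) = 0 (E(w) = -3*0 = 0)
c(x) = -x (c(x) = 0 - x = -x)
I(F) = (8 + F + 3*I*sqrt(3))**2 (I(F) = (F + (8 - (-3)**(3/2)))**2 = (F + (8 - (-3)*I*sqrt(3)))**2 = (F + (8 + 3*I*sqrt(3)))**2 = (8 + F + 3*I*sqrt(3))**2)
(5 + c(-5)*6)*(I(4) - 7) = (5 - 1*(-5)*6)*((8 + 4 + 3*I*sqrt(3))**2 - 7) = (5 + 5*6)*((12 + 3*I*sqrt(3))**2 - 7) = (5 + 30)*(-7 + (12 + 3*I*sqrt(3))**2) = 35*(-7 + (12 + 3*I*sqrt(3))**2) = -245 + 35*(12 + 3*I*sqrt(3))**2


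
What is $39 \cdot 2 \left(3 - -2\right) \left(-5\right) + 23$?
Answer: $-1927$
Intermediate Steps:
$39 \cdot 2 \left(3 - -2\right) \left(-5\right) + 23 = 39 \cdot 2 \left(3 + 2\right) \left(-5\right) + 23 = 39 \cdot 2 \cdot 5 \left(-5\right) + 23 = 39 \cdot 10 \left(-5\right) + 23 = 39 \left(-50\right) + 23 = -1950 + 23 = -1927$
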